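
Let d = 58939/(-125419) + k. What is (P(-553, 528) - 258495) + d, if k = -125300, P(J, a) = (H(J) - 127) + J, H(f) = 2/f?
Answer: -3809421823990/9908101 ≈ -3.8448e+5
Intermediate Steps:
P(J, a) = -127 + J + 2/J (P(J, a) = (2/J - 127) + J = (-127 + 2/J) + J = -127 + J + 2/J)
d = -15715059639/125419 (d = 58939/(-125419) - 125300 = 58939*(-1/125419) - 125300 = -58939/125419 - 125300 = -15715059639/125419 ≈ -1.2530e+5)
(P(-553, 528) - 258495) + d = ((-127 - 553 + 2/(-553)) - 258495) - 15715059639/125419 = ((-127 - 553 + 2*(-1/553)) - 258495) - 15715059639/125419 = ((-127 - 553 - 2/553) - 258495) - 15715059639/125419 = (-376042/553 - 258495) - 15715059639/125419 = -143323777/553 - 15715059639/125419 = -3809421823990/9908101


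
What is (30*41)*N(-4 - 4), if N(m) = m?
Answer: -9840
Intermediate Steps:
(30*41)*N(-4 - 4) = (30*41)*(-4 - 4) = 1230*(-8) = -9840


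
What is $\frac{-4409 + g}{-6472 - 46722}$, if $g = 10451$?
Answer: $- \frac{3021}{26597} \approx -0.11358$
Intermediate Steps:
$\frac{-4409 + g}{-6472 - 46722} = \frac{-4409 + 10451}{-6472 - 46722} = \frac{6042}{-53194} = 6042 \left(- \frac{1}{53194}\right) = - \frac{3021}{26597}$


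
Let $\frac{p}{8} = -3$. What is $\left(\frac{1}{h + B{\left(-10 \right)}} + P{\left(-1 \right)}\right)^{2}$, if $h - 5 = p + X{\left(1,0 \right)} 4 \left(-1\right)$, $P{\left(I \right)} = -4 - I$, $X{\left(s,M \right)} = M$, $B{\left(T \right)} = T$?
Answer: $\frac{7744}{841} \approx 9.2081$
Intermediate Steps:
$p = -24$ ($p = 8 \left(-3\right) = -24$)
$h = -19$ ($h = 5 - \left(24 + 0 \cdot 4 \left(-1\right)\right) = 5 + \left(-24 + 0 \left(-4\right)\right) = 5 + \left(-24 + 0\right) = 5 - 24 = -19$)
$\left(\frac{1}{h + B{\left(-10 \right)}} + P{\left(-1 \right)}\right)^{2} = \left(\frac{1}{-19 - 10} - 3\right)^{2} = \left(\frac{1}{-29} + \left(-4 + 1\right)\right)^{2} = \left(- \frac{1}{29} - 3\right)^{2} = \left(- \frac{88}{29}\right)^{2} = \frac{7744}{841}$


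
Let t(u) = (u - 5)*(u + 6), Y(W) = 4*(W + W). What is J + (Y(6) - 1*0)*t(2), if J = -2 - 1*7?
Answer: -1161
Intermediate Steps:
Y(W) = 8*W (Y(W) = 4*(2*W) = 8*W)
t(u) = (-5 + u)*(6 + u)
J = -9 (J = -2 - 7 = -9)
J + (Y(6) - 1*0)*t(2) = -9 + (8*6 - 1*0)*(-30 + 2 + 2²) = -9 + (48 + 0)*(-30 + 2 + 4) = -9 + 48*(-24) = -9 - 1152 = -1161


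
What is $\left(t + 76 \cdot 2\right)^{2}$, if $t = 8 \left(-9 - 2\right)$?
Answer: $4096$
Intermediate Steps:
$t = -88$ ($t = 8 \left(-11\right) = -88$)
$\left(t + 76 \cdot 2\right)^{2} = \left(-88 + 76 \cdot 2\right)^{2} = \left(-88 + 152\right)^{2} = 64^{2} = 4096$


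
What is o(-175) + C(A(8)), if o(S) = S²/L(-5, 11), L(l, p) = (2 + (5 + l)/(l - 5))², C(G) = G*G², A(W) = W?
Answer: 32673/4 ≈ 8168.3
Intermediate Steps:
C(G) = G³
L(l, p) = (2 + (5 + l)/(-5 + l))²
o(S) = S²/4 (o(S) = S²/(((-5 + 3*(-5))²/(-5 - 5)²)) = S²/(((-5 - 15)²/(-10)²)) = S²/(((1/100)*(-20)²)) = S²/(((1/100)*400)) = S²/4)
o(-175) + C(A(8)) = (¼)*(-175)² + 8³ = (¼)*30625 + 512 = 30625/4 + 512 = 32673/4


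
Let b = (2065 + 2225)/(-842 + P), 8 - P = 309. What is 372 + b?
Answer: 140302/381 ≈ 368.25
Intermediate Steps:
P = -301 (P = 8 - 1*309 = 8 - 309 = -301)
b = -1430/381 (b = (2065 + 2225)/(-842 - 301) = 4290/(-1143) = 4290*(-1/1143) = -1430/381 ≈ -3.7533)
372 + b = 372 - 1430/381 = 140302/381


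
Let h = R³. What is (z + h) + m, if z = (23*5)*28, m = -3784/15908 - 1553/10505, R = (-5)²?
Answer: 787297551314/41778385 ≈ 18845.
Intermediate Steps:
R = 25
h = 15625 (h = 25³ = 15625)
m = -16114011/41778385 (m = -3784*1/15908 - 1553*1/10505 = -946/3977 - 1553/10505 = -16114011/41778385 ≈ -0.38570)
z = 3220 (z = 115*28 = 3220)
(z + h) + m = (3220 + 15625) - 16114011/41778385 = 18845 - 16114011/41778385 = 787297551314/41778385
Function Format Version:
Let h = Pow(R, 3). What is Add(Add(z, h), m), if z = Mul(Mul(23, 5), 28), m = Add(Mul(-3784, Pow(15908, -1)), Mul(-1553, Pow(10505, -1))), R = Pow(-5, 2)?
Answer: Rational(787297551314, 41778385) ≈ 18845.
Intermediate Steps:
R = 25
h = 15625 (h = Pow(25, 3) = 15625)
m = Rational(-16114011, 41778385) (m = Add(Mul(-3784, Rational(1, 15908)), Mul(-1553, Rational(1, 10505))) = Add(Rational(-946, 3977), Rational(-1553, 10505)) = Rational(-16114011, 41778385) ≈ -0.38570)
z = 3220 (z = Mul(115, 28) = 3220)
Add(Add(z, h), m) = Add(Add(3220, 15625), Rational(-16114011, 41778385)) = Add(18845, Rational(-16114011, 41778385)) = Rational(787297551314, 41778385)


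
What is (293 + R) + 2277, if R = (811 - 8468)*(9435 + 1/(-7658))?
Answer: -553223293393/7658 ≈ -7.2241e+7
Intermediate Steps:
R = -553242974453/7658 (R = -7657*(9435 - 1/7658) = -7657*72253229/7658 = -553242974453/7658 ≈ -7.2244e+7)
(293 + R) + 2277 = (293 - 553242974453/7658) + 2277 = -553240730659/7658 + 2277 = -553223293393/7658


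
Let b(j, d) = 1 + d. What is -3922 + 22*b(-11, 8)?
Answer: -3724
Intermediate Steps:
-3922 + 22*b(-11, 8) = -3922 + 22*(1 + 8) = -3922 + 22*9 = -3922 + 198 = -3724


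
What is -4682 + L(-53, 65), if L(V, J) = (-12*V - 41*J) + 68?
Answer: -6643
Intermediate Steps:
L(V, J) = 68 - 41*J - 12*V (L(V, J) = (-41*J - 12*V) + 68 = 68 - 41*J - 12*V)
-4682 + L(-53, 65) = -4682 + (68 - 41*65 - 12*(-53)) = -4682 + (68 - 2665 + 636) = -4682 - 1961 = -6643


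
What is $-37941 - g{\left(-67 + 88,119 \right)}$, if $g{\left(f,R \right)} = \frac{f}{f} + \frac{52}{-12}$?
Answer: $- \frac{113813}{3} \approx -37938.0$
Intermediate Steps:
$g{\left(f,R \right)} = - \frac{10}{3}$ ($g{\left(f,R \right)} = 1 + 52 \left(- \frac{1}{12}\right) = 1 - \frac{13}{3} = - \frac{10}{3}$)
$-37941 - g{\left(-67 + 88,119 \right)} = -37941 - - \frac{10}{3} = -37941 + \frac{10}{3} = - \frac{113813}{3}$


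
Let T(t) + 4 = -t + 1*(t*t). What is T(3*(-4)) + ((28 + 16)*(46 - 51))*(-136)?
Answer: 30072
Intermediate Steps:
T(t) = -4 + t**2 - t (T(t) = -4 + (-t + 1*(t*t)) = -4 + (-t + 1*t**2) = -4 + (-t + t**2) = -4 + (t**2 - t) = -4 + t**2 - t)
T(3*(-4)) + ((28 + 16)*(46 - 51))*(-136) = (-4 + (3*(-4))**2 - 3*(-4)) + ((28 + 16)*(46 - 51))*(-136) = (-4 + (-12)**2 - 1*(-12)) + (44*(-5))*(-136) = (-4 + 144 + 12) - 220*(-136) = 152 + 29920 = 30072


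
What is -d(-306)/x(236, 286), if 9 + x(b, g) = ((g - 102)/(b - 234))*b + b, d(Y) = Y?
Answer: 102/7313 ≈ 0.013948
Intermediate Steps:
x(b, g) = -9 + b + b*(-102 + g)/(-234 + b) (x(b, g) = -9 + (((g - 102)/(b - 234))*b + b) = -9 + (((-102 + g)/(-234 + b))*b + b) = -9 + (b*(-102 + g)/(-234 + b) + b) = -9 + (b + b*(-102 + g)/(-234 + b)) = -9 + b + b*(-102 + g)/(-234 + b))
-d(-306)/x(236, 286) = -(-306)/((2106 + 236² - 345*236 + 236*286)/(-234 + 236)) = -(-306)/((2106 + 55696 - 81420 + 67496)/2) = -(-306)/((½)*43878) = -(-306)/21939 = -1*(-102/7313) = 102/7313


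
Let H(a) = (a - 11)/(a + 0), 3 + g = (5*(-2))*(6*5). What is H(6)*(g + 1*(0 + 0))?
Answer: 505/2 ≈ 252.50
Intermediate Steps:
g = -303 (g = -3 + (5*(-2))*(6*5) = -3 - 10*30 = -3 - 300 = -303)
H(a) = (-11 + a)/a
H(6)*(g + 1*(0 + 0)) = ((-11 + 6)/6)*(-303 + 1*(0 + 0)) = ((1/6)*(-5))*(-303 + 1*0) = -5*(-303 + 0)/6 = -5/6*(-303) = 505/2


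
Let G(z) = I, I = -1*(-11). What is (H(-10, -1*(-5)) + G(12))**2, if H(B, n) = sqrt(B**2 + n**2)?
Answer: 246 + 110*sqrt(5) ≈ 491.97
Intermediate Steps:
I = 11
G(z) = 11
(H(-10, -1*(-5)) + G(12))**2 = (sqrt((-10)**2 + (-1*(-5))**2) + 11)**2 = (sqrt(100 + 5**2) + 11)**2 = (sqrt(100 + 25) + 11)**2 = (sqrt(125) + 11)**2 = (5*sqrt(5) + 11)**2 = (11 + 5*sqrt(5))**2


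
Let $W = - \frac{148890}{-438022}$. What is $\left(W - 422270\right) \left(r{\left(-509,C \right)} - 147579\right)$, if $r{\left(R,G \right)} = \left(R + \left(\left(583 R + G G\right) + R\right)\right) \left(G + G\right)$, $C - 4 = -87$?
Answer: $- \frac{4451869025355264425}{219011} \approx -2.0327 \cdot 10^{13}$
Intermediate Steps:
$C = -83$ ($C = 4 - 87 = -83$)
$W = \frac{74445}{219011}$ ($W = \left(-148890\right) \left(- \frac{1}{438022}\right) = \frac{74445}{219011} \approx 0.33991$)
$r{\left(R,G \right)} = 2 G \left(G^{2} + 585 R\right)$ ($r{\left(R,G \right)} = \left(R + \left(\left(583 R + G^{2}\right) + R\right)\right) 2 G = \left(R + \left(\left(G^{2} + 583 R\right) + R\right)\right) 2 G = \left(R + \left(G^{2} + 584 R\right)\right) 2 G = \left(G^{2} + 585 R\right) 2 G = 2 G \left(G^{2} + 585 R\right)$)
$\left(W - 422270\right) \left(r{\left(-509,C \right)} - 147579\right) = \left(\frac{74445}{219011} - 422270\right) \left(2 \left(-83\right) \left(\left(-83\right)^{2} + 585 \left(-509\right)\right) - 147579\right) = - \frac{92481700525 \left(2 \left(-83\right) \left(6889 - 297765\right) - 147579\right)}{219011} = - \frac{92481700525 \left(2 \left(-83\right) \left(-290876\right) - 147579\right)}{219011} = - \frac{92481700525 \left(48285416 - 147579\right)}{219011} = \left(- \frac{92481700525}{219011}\right) 48137837 = - \frac{4451869025355264425}{219011}$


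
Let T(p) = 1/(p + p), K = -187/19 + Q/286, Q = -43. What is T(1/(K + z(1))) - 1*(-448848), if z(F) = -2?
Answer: 4878014897/10868 ≈ 4.4884e+5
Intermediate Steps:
K = -54299/5434 (K = -187/19 - 43/286 = -54299/5434 ≈ -9.9925)
T(p) = 1/(2*p)
T(1/(K + z(1))) - 1*(-448848) = 1/(2*(1/(-54299/5434 - 2))) - 1*(-448848) = 1/(2*(1/(-65167/5434))) + 448848 = 1/(2*(-5434/65167)) + 448848 = (½)*(-65167/5434) + 448848 = -65167/10868 + 448848 = 4878014897/10868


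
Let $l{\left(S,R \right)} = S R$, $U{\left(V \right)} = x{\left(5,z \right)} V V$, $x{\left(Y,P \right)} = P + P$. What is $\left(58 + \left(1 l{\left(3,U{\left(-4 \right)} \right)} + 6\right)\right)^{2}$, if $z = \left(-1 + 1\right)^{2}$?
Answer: $4096$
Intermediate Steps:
$z = 0$ ($z = 0^{2} = 0$)
$x{\left(Y,P \right)} = 2 P$
$U{\left(V \right)} = 0$ ($U{\left(V \right)} = 2 \cdot 0 V V = 0 V V = 0 V = 0$)
$l{\left(S,R \right)} = R S$
$\left(58 + \left(1 l{\left(3,U{\left(-4 \right)} \right)} + 6\right)\right)^{2} = \left(58 + \left(1 \cdot 0 \cdot 3 + 6\right)\right)^{2} = \left(58 + \left(1 \cdot 0 + 6\right)\right)^{2} = \left(58 + \left(0 + 6\right)\right)^{2} = \left(58 + 6\right)^{2} = 64^{2} = 4096$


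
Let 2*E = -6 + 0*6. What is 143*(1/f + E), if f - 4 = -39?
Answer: -15158/35 ≈ -433.09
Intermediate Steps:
f = -35 (f = 4 - 39 = -35)
E = -3 (E = (-6 + 0*6)/2 = (-6 + 0)/2 = (1/2)*(-6) = -3)
143*(1/f + E) = 143*(1/(-35) - 3) = 143*(-1/35 - 3) = 143*(-106/35) = -15158/35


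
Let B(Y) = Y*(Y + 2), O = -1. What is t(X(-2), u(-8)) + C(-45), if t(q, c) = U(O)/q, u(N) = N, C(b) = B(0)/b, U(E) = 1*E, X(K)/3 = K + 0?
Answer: 1/6 ≈ 0.16667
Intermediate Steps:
B(Y) = Y*(2 + Y)
X(K) = 3*K (X(K) = 3*(K + 0) = 3*K)
U(E) = E
C(b) = 0 (C(b) = (0*(2 + 0))/b = (0*2)/b = 0/b = 0)
t(q, c) = -1/q
t(X(-2), u(-8)) + C(-45) = -1/(3*(-2)) + 0 = -1/(-6) + 0 = -1*(-1/6) + 0 = 1/6 + 0 = 1/6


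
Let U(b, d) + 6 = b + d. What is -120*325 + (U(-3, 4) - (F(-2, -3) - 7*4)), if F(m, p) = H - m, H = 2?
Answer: -38981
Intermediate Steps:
F(m, p) = 2 - m
U(b, d) = -6 + b + d (U(b, d) = -6 + (b + d) = -6 + b + d)
-120*325 + (U(-3, 4) - (F(-2, -3) - 7*4)) = -120*325 + ((-6 - 3 + 4) - ((2 - 1*(-2)) - 7*4)) = -39000 + (-5 - ((2 + 2) - 28)) = -39000 + (-5 - (4 - 28)) = -39000 + (-5 - 1*(-24)) = -39000 + (-5 + 24) = -39000 + 19 = -38981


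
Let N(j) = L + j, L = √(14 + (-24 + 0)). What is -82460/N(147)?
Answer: -12121620/21619 + 82460*I*√10/21619 ≈ -560.69 + 12.062*I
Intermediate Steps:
L = I*√10 (L = √(14 - 24) = √(-10) = I*√10 ≈ 3.1623*I)
N(j) = j + I*√10 (N(j) = I*√10 + j = j + I*√10)
-82460/N(147) = -82460/(147 + I*√10)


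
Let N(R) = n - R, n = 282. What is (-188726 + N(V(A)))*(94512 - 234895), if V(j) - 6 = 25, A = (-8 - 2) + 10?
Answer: 26458685925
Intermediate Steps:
A = 0 (A = -10 + 10 = 0)
V(j) = 31 (V(j) = 6 + 25 = 31)
N(R) = 282 - R
(-188726 + N(V(A)))*(94512 - 234895) = (-188726 + (282 - 1*31))*(94512 - 234895) = (-188726 + (282 - 31))*(-140383) = (-188726 + 251)*(-140383) = -188475*(-140383) = 26458685925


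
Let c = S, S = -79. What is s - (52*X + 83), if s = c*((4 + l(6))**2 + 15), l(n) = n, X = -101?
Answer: -3916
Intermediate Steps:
c = -79
s = -9085 (s = -79*((4 + 6)**2 + 15) = -79*(10**2 + 15) = -79*(100 + 15) = -79*115 = -9085)
s - (52*X + 83) = -9085 - (52*(-101) + 83) = -9085 - (-5252 + 83) = -9085 - 1*(-5169) = -9085 + 5169 = -3916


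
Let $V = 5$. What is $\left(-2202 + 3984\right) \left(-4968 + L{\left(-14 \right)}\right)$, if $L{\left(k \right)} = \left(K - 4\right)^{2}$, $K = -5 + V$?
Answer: $-8824464$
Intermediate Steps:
$K = 0$ ($K = -5 + 5 = 0$)
$L{\left(k \right)} = 16$ ($L{\left(k \right)} = \left(0 - 4\right)^{2} = \left(-4\right)^{2} = 16$)
$\left(-2202 + 3984\right) \left(-4968 + L{\left(-14 \right)}\right) = \left(-2202 + 3984\right) \left(-4968 + 16\right) = 1782 \left(-4952\right) = -8824464$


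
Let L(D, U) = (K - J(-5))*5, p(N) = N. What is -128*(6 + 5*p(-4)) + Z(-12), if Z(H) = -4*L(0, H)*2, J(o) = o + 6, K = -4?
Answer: 1992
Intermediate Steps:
J(o) = 6 + o
L(D, U) = -25 (L(D, U) = (-4 - (6 - 5))*5 = (-4 - 1*1)*5 = (-4 - 1)*5 = -5*5 = -25)
Z(H) = 200 (Z(H) = -4*(-25)*2 = 100*2 = 200)
-128*(6 + 5*p(-4)) + Z(-12) = -128*(6 + 5*(-4)) + 200 = -128*(6 - 20) + 200 = -128*(-14) + 200 = 1792 + 200 = 1992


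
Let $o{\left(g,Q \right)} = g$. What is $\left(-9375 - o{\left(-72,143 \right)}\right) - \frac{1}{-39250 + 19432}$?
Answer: $- \frac{184366853}{19818} \approx -9303.0$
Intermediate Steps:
$\left(-9375 - o{\left(-72,143 \right)}\right) - \frac{1}{-39250 + 19432} = \left(-9375 - -72\right) - \frac{1}{-39250 + 19432} = \left(-9375 + 72\right) - \frac{1}{-19818} = -9303 - - \frac{1}{19818} = -9303 + \frac{1}{19818} = - \frac{184366853}{19818}$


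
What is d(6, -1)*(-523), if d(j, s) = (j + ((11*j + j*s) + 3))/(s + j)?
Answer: -36087/5 ≈ -7217.4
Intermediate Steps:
d(j, s) = (3 + 12*j + j*s)/(j + s) (d(j, s) = (j + (3 + 11*j + j*s))/(j + s) = (3 + 12*j + j*s)/(j + s))
d(6, -1)*(-523) = ((3 + 12*6 + 6*(-1))/(6 - 1))*(-523) = ((3 + 72 - 6)/5)*(-523) = ((⅕)*69)*(-523) = (69/5)*(-523) = -36087/5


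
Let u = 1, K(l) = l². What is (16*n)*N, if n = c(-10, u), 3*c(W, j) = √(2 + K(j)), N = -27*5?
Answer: -720*√3 ≈ -1247.1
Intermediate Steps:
N = -135
c(W, j) = √(2 + j²)/3
n = √3/3 (n = √(2 + 1²)/3 = √(2 + 1)/3 = √3/3 ≈ 0.57735)
(16*n)*N = (16*(√3/3))*(-135) = (16*√3/3)*(-135) = -720*√3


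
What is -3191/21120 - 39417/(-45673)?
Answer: 686744497/964613760 ≈ 0.71194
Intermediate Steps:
-3191/21120 - 39417/(-45673) = -3191*1/21120 - 39417*(-1/45673) = -3191/21120 + 39417/45673 = 686744497/964613760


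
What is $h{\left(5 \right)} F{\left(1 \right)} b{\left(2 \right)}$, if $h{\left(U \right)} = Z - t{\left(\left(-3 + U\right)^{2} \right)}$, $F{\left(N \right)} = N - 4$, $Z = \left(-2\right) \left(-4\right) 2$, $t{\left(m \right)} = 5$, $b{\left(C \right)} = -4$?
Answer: $132$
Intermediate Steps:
$Z = 16$ ($Z = 8 \cdot 2 = 16$)
$F{\left(N \right)} = -4 + N$ ($F{\left(N \right)} = N - 4 = -4 + N$)
$h{\left(U \right)} = 11$ ($h{\left(U \right)} = 16 - 5 = 11$)
$h{\left(5 \right)} F{\left(1 \right)} b{\left(2 \right)} = 11 \left(-4 + 1\right) \left(-4\right) = 11 \left(-3\right) \left(-4\right) = \left(-33\right) \left(-4\right) = 132$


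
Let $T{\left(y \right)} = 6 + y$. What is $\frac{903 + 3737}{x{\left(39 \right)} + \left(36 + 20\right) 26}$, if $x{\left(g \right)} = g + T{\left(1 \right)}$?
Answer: $\frac{2320}{751} \approx 3.0892$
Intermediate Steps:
$x{\left(g \right)} = 7 + g$ ($x{\left(g \right)} = g + \left(6 + 1\right) = g + 7 = 7 + g$)
$\frac{903 + 3737}{x{\left(39 \right)} + \left(36 + 20\right) 26} = \frac{903 + 3737}{\left(7 + 39\right) + \left(36 + 20\right) 26} = \frac{4640}{46 + 56 \cdot 26} = \frac{4640}{46 + 1456} = \frac{4640}{1502} = 4640 \cdot \frac{1}{1502} = \frac{2320}{751}$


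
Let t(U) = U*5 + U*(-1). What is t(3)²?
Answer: 144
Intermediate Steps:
t(U) = 4*U (t(U) = 5*U - U = 4*U)
t(3)² = (4*3)² = 12² = 144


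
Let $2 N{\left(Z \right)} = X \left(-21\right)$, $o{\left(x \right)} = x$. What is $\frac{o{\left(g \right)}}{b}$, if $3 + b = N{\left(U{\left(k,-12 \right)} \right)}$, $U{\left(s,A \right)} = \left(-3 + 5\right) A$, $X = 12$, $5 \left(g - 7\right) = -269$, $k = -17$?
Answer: $\frac{78}{215} \approx 0.36279$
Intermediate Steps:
$g = - \frac{234}{5}$ ($g = 7 + \frac{1}{5} \left(-269\right) = 7 - \frac{269}{5} = - \frac{234}{5} \approx -46.8$)
$U{\left(s,A \right)} = 2 A$
$N{\left(Z \right)} = -126$ ($N{\left(Z \right)} = \frac{12 \left(-21\right)}{2} = \frac{1}{2} \left(-252\right) = -126$)
$b = -129$ ($b = -3 - 126 = -129$)
$\frac{o{\left(g \right)}}{b} = - \frac{234}{5 \left(-129\right)} = \left(- \frac{234}{5}\right) \left(- \frac{1}{129}\right) = \frac{78}{215}$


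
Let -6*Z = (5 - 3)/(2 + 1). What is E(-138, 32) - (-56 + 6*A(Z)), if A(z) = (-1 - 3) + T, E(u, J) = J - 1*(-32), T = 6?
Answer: 108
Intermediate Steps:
Z = -1/9 (Z = -(5 - 3)/(6*(2 + 1)) = -1/(3*3) = -1/6*2/3 = -1/9 ≈ -0.11111)
E(u, J) = 32 + J (E(u, J) = J + 32 = 32 + J)
A(z) = 2 (A(z) = (-1 - 3) + 6 = -4 + 6 = 2)
E(-138, 32) - (-56 + 6*A(Z)) = (32 + 32) - (-56 + 6*2) = 64 - (-56 + 12) = 64 - 1*(-44) = 64 + 44 = 108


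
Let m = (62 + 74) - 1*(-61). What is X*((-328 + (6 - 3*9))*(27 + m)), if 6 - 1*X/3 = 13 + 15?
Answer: 5159616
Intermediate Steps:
X = -66 (X = 18 - 3*(13 + 15) = 18 - 3*28 = 18 - 84 = -66)
m = 197 (m = 136 + 61 = 197)
X*((-328 + (6 - 3*9))*(27 + m)) = -66*(-328 + (6 - 3*9))*(27 + 197) = -66*(-328 + (6 - 27))*224 = -66*(-328 - 21)*224 = -(-23034)*224 = -66*(-78176) = 5159616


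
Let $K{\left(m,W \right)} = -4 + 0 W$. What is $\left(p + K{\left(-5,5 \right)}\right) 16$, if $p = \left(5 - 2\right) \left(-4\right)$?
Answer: $-256$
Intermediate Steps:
$K{\left(m,W \right)} = -4$ ($K{\left(m,W \right)} = -4 + 0 = -4$)
$p = -12$ ($p = 3 \left(-4\right) = -12$)
$\left(p + K{\left(-5,5 \right)}\right) 16 = \left(-12 - 4\right) 16 = \left(-16\right) 16 = -256$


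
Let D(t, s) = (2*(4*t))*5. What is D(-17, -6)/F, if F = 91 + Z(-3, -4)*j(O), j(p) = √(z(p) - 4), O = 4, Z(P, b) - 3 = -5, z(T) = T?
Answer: -680/91 ≈ -7.4725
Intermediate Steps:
Z(P, b) = -2 (Z(P, b) = 3 - 5 = -2)
j(p) = √(-4 + p) (j(p) = √(p - 4) = √(-4 + p))
D(t, s) = 40*t (D(t, s) = (8*t)*5 = 40*t)
F = 91 (F = 91 - 2*√(-4 + 4) = 91 - 2*√0 = 91 - 2*0 = 91 + 0 = 91)
D(-17, -6)/F = (40*(-17))/91 = -680*1/91 = -680/91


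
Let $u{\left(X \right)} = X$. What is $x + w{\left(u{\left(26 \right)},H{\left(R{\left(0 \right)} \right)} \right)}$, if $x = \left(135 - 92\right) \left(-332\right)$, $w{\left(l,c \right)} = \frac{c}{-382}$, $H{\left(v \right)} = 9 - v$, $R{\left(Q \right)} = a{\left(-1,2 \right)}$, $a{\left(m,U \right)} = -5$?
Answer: $- \frac{2726723}{191} \approx -14276.0$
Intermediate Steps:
$R{\left(Q \right)} = -5$
$w{\left(l,c \right)} = - \frac{c}{382}$ ($w{\left(l,c \right)} = c \left(- \frac{1}{382}\right) = - \frac{c}{382}$)
$x = -14276$ ($x = 43 \left(-332\right) = -14276$)
$x + w{\left(u{\left(26 \right)},H{\left(R{\left(0 \right)} \right)} \right)} = -14276 - \frac{9 - -5}{382} = -14276 - \frac{9 + 5}{382} = -14276 - \frac{7}{191} = - \frac{2726723}{191}$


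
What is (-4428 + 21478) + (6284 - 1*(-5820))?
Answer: 29154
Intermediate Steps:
(-4428 + 21478) + (6284 - 1*(-5820)) = 17050 + (6284 + 5820) = 17050 + 12104 = 29154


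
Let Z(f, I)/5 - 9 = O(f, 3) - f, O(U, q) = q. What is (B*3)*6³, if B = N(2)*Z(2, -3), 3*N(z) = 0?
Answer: 0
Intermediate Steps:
N(z) = 0 (N(z) = (⅓)*0 = 0)
Z(f, I) = 60 - 5*f (Z(f, I) = 45 + 5*(3 - f) = 45 + (15 - 5*f) = 60 - 5*f)
B = 0 (B = 0*(60 - 5*2) = 0*(60 - 10) = 0*50 = 0)
(B*3)*6³ = (0*3)*6³ = 0*216 = 0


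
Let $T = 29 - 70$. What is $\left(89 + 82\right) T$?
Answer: $-7011$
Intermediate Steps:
$T = -41$
$\left(89 + 82\right) T = \left(89 + 82\right) \left(-41\right) = 171 \left(-41\right) = -7011$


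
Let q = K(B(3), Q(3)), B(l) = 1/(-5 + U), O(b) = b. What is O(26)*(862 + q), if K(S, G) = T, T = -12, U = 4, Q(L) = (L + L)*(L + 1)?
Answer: 22100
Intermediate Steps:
Q(L) = 2*L*(1 + L) (Q(L) = (2*L)*(1 + L) = 2*L*(1 + L))
B(l) = -1 (B(l) = 1/(-5 + 4) = 1/(-1) = -1)
K(S, G) = -12
q = -12
O(26)*(862 + q) = 26*(862 - 12) = 26*850 = 22100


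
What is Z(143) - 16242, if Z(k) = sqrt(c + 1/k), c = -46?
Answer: -16242 + I*sqrt(940511)/143 ≈ -16242.0 + 6.7818*I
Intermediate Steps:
Z(k) = sqrt(-46 + 1/k)
Z(143) - 16242 = sqrt(-46 + 1/143) - 16242 = sqrt(-6577/143) - 16242 = I*sqrt(940511)/143 - 16242 = -16242 + I*sqrt(940511)/143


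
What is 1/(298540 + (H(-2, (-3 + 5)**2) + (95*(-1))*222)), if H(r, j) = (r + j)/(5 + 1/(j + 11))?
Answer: 38/10543115 ≈ 3.6042e-6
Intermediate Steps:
H(r, j) = (j + r)/(5 + 1/(11 + j))
1/(298540 + (H(-2, (-3 + 5)**2) + (95*(-1))*222)) = 1/(298540 + ((((-3 + 5)**2)**2 + 11*(-3 + 5)**2 + 11*(-2) + (-3 + 5)**2*(-2))/(56 + 5*(-3 + 5)**2) + (95*(-1))*222)) = 1/(298540 + (((2**2)**2 + 11*2**2 - 22 + 2**2*(-2))/(56 + 5*2**2) - 95*222)) = 1/(298540 + ((4**2 + 11*4 - 22 + 4*(-2))/(56 + 5*4) - 21090)) = 1/(298540 + ((16 + 44 - 22 - 8)/(56 + 20) - 21090)) = 1/(298540 + (30/76 - 21090)) = 1/(298540 + ((1/76)*30 - 21090)) = 1/(298540 + (15/38 - 21090)) = 1/(298540 - 801405/38) = 1/(10543115/38) = 38/10543115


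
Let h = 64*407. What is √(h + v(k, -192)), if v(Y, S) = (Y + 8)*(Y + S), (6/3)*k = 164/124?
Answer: √93758081/62 ≈ 156.18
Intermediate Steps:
k = 41/62 (k = (164/124)/2 = (164*(1/124))/2 = (½)*(41/31) = 41/62 ≈ 0.66129)
v(Y, S) = (8 + Y)*(S + Y)
h = 26048
√(h + v(k, -192)) = √(26048 + ((41/62)² + 8*(-192) + 8*(41/62) - 192*41/62)) = √(26048 + (1681/3844 - 1536 + 164/31 - 3936/31)) = √(26048 - 6370431/3844) = √(93758081/3844) = √93758081/62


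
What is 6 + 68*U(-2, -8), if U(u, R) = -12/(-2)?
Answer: 414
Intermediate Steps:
U(u, R) = 6 (U(u, R) = -12*(-½) = 6)
6 + 68*U(-2, -8) = 6 + 68*6 = 6 + 408 = 414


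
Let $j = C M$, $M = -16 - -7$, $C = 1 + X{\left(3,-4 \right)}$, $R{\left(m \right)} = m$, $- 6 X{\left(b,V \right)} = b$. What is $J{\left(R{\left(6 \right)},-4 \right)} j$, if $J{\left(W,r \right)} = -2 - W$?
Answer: $36$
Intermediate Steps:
$X{\left(b,V \right)} = - \frac{b}{6}$
$C = \frac{1}{2}$ ($C = 1 - \frac{1}{2} = \frac{1}{2} \approx 0.5$)
$M = -9$ ($M = -16 + 7 = -9$)
$j = - \frac{9}{2}$ ($j = \frac{1}{2} \left(-9\right) = - \frac{9}{2} \approx -4.5$)
$J{\left(R{\left(6 \right)},-4 \right)} j = \left(-2 - 6\right) \left(- \frac{9}{2}\right) = \left(-8\right) \left(- \frac{9}{2}\right) = 36$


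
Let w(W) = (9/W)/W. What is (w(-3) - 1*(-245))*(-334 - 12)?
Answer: -85116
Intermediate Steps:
w(W) = 9/W²
(w(-3) - 1*(-245))*(-334 - 12) = (9/(-3)² - 1*(-245))*(-334 - 12) = (9*(⅑) + 245)*(-346) = (1 + 245)*(-346) = 246*(-346) = -85116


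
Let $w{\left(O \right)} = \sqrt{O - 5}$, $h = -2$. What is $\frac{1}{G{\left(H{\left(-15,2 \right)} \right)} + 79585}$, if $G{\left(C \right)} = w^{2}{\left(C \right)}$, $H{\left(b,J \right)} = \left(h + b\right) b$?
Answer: $\frac{1}{79835} \approx 1.2526 \cdot 10^{-5}$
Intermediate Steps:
$w{\left(O \right)} = \sqrt{-5 + O}$
$H{\left(b,J \right)} = b \left(-2 + b\right)$ ($H{\left(b,J \right)} = \left(-2 + b\right) b = b \left(-2 + b\right)$)
$G{\left(C \right)} = -5 + C$ ($G{\left(C \right)} = \left(\sqrt{-5 + C}\right)^{2} = -5 + C$)
$\frac{1}{G{\left(H{\left(-15,2 \right)} \right)} + 79585} = \frac{1}{\left(-5 - 15 \left(-2 - 15\right)\right) + 79585} = \frac{1}{\left(-5 - -255\right) + 79585} = \frac{1}{\left(-5 + 255\right) + 79585} = \frac{1}{250 + 79585} = \frac{1}{79835}$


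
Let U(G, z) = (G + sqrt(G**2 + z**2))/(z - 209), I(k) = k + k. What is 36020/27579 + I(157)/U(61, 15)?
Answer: 34162749568/2068425 - 60916*sqrt(3946)/225 ≈ -490.68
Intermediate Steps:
I(k) = 2*k
U(G, z) = (G + sqrt(G**2 + z**2))/(-209 + z)
36020/27579 + I(157)/U(61, 15) = 36020/27579 + (2*157)/(((61 + sqrt(61**2 + 15**2))/(-209 + 15))) = 36020*(1/27579) + 314/(((61 + sqrt(3721 + 225))/(-194))) = 36020/27579 + 314/((-(61 + sqrt(3946))/194)) = 36020/27579 + 314/(-61/194 - sqrt(3946)/194)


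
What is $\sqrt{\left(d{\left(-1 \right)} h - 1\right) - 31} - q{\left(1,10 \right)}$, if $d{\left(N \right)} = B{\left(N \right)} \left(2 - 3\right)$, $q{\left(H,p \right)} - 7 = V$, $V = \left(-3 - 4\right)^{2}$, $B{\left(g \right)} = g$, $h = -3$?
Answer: $-56 + i \sqrt{35} \approx -56.0 + 5.9161 i$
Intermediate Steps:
$V = 49$ ($V = \left(-7\right)^{2} = 49$)
$q{\left(H,p \right)} = 56$ ($q{\left(H,p \right)} = 7 + 49 = 56$)
$d{\left(N \right)} = - N$ ($d{\left(N \right)} = N \left(2 - 3\right) = N \left(-1\right) = - N$)
$\sqrt{\left(d{\left(-1 \right)} h - 1\right) - 31} - q{\left(1,10 \right)} = \sqrt{\left(\left(-1\right) \left(-1\right) \left(-3\right) - 1\right) - 31} - 56 = \sqrt{\left(1 \left(-3\right) - 1\right) - 31} - 56 = \sqrt{\left(-3 - 1\right) - 31} - 56 = \sqrt{-4 - 31} - 56 = \sqrt{-35} - 56 = i \sqrt{35} - 56 = -56 + i \sqrt{35}$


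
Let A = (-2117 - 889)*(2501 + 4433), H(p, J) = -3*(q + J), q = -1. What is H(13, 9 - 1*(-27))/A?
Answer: 35/6947868 ≈ 5.0375e-6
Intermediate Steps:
H(p, J) = 3 - 3*J (H(p, J) = -3*(-1 + J) = 3 - 3*J)
A = -20843604 (A = -3006*6934 = -20843604)
H(13, 9 - 1*(-27))/A = (3 - 3*(9 - 1*(-27)))/(-20843604) = (3 - 3*(9 + 27))*(-1/20843604) = (3 - 3*36)*(-1/20843604) = (3 - 108)*(-1/20843604) = -105*(-1/20843604) = 35/6947868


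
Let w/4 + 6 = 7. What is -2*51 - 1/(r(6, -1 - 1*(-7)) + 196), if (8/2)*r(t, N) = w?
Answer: -20095/197 ≈ -102.01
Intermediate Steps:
w = 4 (w = -24 + 4*7 = -24 + 28 = 4)
r(t, N) = 1 (r(t, N) = (1/4)*4 = 1)
-2*51 - 1/(r(6, -1 - 1*(-7)) + 196) = -2*51 - 1/(1 + 196) = -102 - 1/197 = -20095/197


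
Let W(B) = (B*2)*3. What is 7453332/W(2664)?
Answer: 207037/444 ≈ 466.30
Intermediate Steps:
W(B) = 6*B (W(B) = (2*B)*3 = 6*B)
7453332/W(2664) = 7453332/((6*2664)) = 7453332/15984 = 7453332*(1/15984) = 207037/444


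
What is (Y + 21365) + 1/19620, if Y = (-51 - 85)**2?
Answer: 782072821/19620 ≈ 39861.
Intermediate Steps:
Y = 18496 (Y = (-136)**2 = 18496)
(Y + 21365) + 1/19620 = (18496 + 21365) + 1/19620 = 39861 + 1/19620 = 782072821/19620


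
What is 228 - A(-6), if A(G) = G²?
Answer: 192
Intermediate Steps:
228 - A(-6) = 228 - 1*(-6)² = 228 - 1*36 = 228 - 36 = 192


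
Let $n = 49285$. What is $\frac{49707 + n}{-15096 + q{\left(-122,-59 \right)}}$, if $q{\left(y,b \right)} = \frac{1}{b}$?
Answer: $- \frac{5840528}{890665} \approx -6.5575$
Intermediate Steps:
$\frac{49707 + n}{-15096 + q{\left(-122,-59 \right)}} = \frac{49707 + 49285}{-15096 + \frac{1}{-59}} = \frac{98992}{-15096 - \frac{1}{59}} = \frac{98992}{- \frac{890665}{59}} = 98992 \left(- \frac{59}{890665}\right) = - \frac{5840528}{890665}$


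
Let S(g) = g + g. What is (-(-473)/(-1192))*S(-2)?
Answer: 473/298 ≈ 1.5872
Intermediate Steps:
S(g) = 2*g
(-(-473)/(-1192))*S(-2) = (-(-473)/(-1192))*(2*(-2)) = -(-473)*(-1)/1192*(-4) = -1*473/1192*(-4) = -473/1192*(-4) = 473/298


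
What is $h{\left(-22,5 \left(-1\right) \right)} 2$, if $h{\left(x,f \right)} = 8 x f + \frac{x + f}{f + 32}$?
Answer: $1758$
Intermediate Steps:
$h{\left(x,f \right)} = \frac{f + x}{32 + f} + 8 f x$ ($h{\left(x,f \right)} = 8 f x + \frac{f + x}{32 + f} = \frac{f + x}{32 + f} + 8 f x$)
$h{\left(-22,5 \left(-1\right) \right)} 2 = \frac{5 \left(-1\right) - 22 + 8 \left(-22\right) \left(5 \left(-1\right)\right)^{2} + 256 \cdot 5 \left(-1\right) \left(-22\right)}{32 + 5 \left(-1\right)} 2 = \frac{-5 - 22 + 8 \left(-22\right) \left(-5\right)^{2} + 256 \left(-5\right) \left(-22\right)}{32 - 5} \cdot 2 = \frac{-5 - 22 + 8 \left(-22\right) 25 + 28160}{27} \cdot 2 = \frac{-5 - 22 - 4400 + 28160}{27} \cdot 2 = \frac{1}{27} \cdot 23733 \cdot 2 = 879 \cdot 2 = 1758$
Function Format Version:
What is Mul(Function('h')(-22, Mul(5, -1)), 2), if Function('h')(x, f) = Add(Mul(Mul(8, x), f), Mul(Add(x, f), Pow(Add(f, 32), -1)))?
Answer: 1758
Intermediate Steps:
Function('h')(x, f) = Add(Mul(Pow(Add(32, f), -1), Add(f, x)), Mul(8, f, x)) (Function('h')(x, f) = Add(Mul(8, f, x), Mul(Add(f, x), Pow(Add(32, f), -1))) = Add(Mul(8, f, x), Mul(Pow(Add(32, f), -1), Add(f, x))) = Add(Mul(Pow(Add(32, f), -1), Add(f, x)), Mul(8, f, x)))
Mul(Function('h')(-22, Mul(5, -1)), 2) = Mul(Mul(Pow(Add(32, Mul(5, -1)), -1), Add(Mul(5, -1), -22, Mul(8, -22, Pow(Mul(5, -1), 2)), Mul(256, Mul(5, -1), -22))), 2) = Mul(Mul(Pow(Add(32, -5), -1), Add(-5, -22, Mul(8, -22, Pow(-5, 2)), Mul(256, -5, -22))), 2) = Mul(Mul(Pow(27, -1), Add(-5, -22, Mul(8, -22, 25), 28160)), 2) = Mul(Mul(Rational(1, 27), Add(-5, -22, -4400, 28160)), 2) = Mul(Mul(Rational(1, 27), 23733), 2) = Mul(879, 2) = 1758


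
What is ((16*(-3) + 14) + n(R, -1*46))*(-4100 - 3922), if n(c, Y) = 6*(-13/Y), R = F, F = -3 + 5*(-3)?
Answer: 5960346/23 ≈ 2.5915e+5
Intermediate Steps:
F = -18 (F = -3 - 15 = -18)
R = -18
n(c, Y) = -78/Y
((16*(-3) + 14) + n(R, -1*46))*(-4100 - 3922) = ((16*(-3) + 14) - 78/((-1*46)))*(-4100 - 3922) = ((-48 + 14) - 78/(-46))*(-8022) = (-34 - 78*(-1/46))*(-8022) = (-34 + 39/23)*(-8022) = -743/23*(-8022) = 5960346/23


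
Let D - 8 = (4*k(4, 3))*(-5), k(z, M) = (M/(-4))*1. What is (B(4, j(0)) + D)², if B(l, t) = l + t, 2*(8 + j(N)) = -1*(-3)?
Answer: 1681/4 ≈ 420.25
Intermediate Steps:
j(N) = -13/2 (j(N) = -8 + (-1*(-3))/2 = -8 + (½)*3 = -8 + 3/2 = -13/2)
k(z, M) = -M/4 (k(z, M) = (M*(-¼))*1 = -M/4*1 = -M/4)
D = 23 (D = 8 + (4*(-¼*3))*(-5) = 8 + (4*(-¾))*(-5) = 8 - 3*(-5) = 8 + 15 = 23)
(B(4, j(0)) + D)² = ((4 - 13/2) + 23)² = (-5/2 + 23)² = (41/2)² = 1681/4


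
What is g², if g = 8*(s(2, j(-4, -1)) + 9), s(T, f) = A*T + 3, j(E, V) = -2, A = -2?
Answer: 4096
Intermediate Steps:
s(T, f) = 3 - 2*T (s(T, f) = -2*T + 3 = 3 - 2*T)
g = 64 (g = 8*((3 - 2*2) + 9) = 8*((3 - 4) + 9) = 8*(-1 + 9) = 8*8 = 64)
g² = 64² = 4096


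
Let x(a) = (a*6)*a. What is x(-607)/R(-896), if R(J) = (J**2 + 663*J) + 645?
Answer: 2210694/209413 ≈ 10.557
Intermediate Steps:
x(a) = 6*a**2 (x(a) = (6*a)*a = 6*a**2)
R(J) = 645 + J**2 + 663*J
x(-607)/R(-896) = (6*(-607)**2)/(645 + (-896)**2 + 663*(-896)) = (6*368449)/(645 + 802816 - 594048) = 2210694/209413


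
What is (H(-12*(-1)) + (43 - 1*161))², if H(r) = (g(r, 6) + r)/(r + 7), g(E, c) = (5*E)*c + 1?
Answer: 3493161/361 ≈ 9676.3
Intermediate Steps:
g(E, c) = 1 + 5*E*c (g(E, c) = 5*E*c + 1 = 1 + 5*E*c)
H(r) = (1 + 31*r)/(7 + r) (H(r) = ((1 + 5*r*6) + r)/(r + 7) = ((1 + 30*r) + r)/(7 + r) = (1 + 31*r)/(7 + r))
(H(-12*(-1)) + (43 - 1*161))² = ((1 + 31*(-12*(-1)))/(7 - 12*(-1)) + (43 - 1*161))² = ((1 + 31*12)/(7 + 12) + (43 - 161))² = ((1 + 372)/19 - 118)² = ((1/19)*373 - 118)² = (373/19 - 118)² = (-1869/19)² = 3493161/361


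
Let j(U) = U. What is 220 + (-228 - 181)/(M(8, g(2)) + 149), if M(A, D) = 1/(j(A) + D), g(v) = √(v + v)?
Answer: 323930/1491 ≈ 217.26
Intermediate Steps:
g(v) = √2*√v (g(v) = √(2*v) = √2*√v)
M(A, D) = 1/(A + D)
220 + (-228 - 181)/(M(8, g(2)) + 149) = 220 + (-228 - 181)/(1/(8 + √2*√2) + 149) = 220 - 409/(1/(8 + 2) + 149) = 220 - 409/(1/10 + 149) = 220 - 409/(⅒ + 149) = 220 - 409/1491/10 = 220 - 409*10/1491 = 220 - 4090/1491 = 323930/1491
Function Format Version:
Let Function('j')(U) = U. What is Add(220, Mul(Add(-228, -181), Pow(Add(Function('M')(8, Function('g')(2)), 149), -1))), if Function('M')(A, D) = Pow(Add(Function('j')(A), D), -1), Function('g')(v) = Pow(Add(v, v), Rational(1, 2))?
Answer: Rational(323930, 1491) ≈ 217.26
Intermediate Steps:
Function('g')(v) = Mul(Pow(2, Rational(1, 2)), Pow(v, Rational(1, 2))) (Function('g')(v) = Pow(Mul(2, v), Rational(1, 2)) = Mul(Pow(2, Rational(1, 2)), Pow(v, Rational(1, 2))))
Function('M')(A, D) = Pow(Add(A, D), -1)
Add(220, Mul(Add(-228, -181), Pow(Add(Function('M')(8, Function('g')(2)), 149), -1))) = Add(220, Mul(Add(-228, -181), Pow(Add(Pow(Add(8, Mul(Pow(2, Rational(1, 2)), Pow(2, Rational(1, 2)))), -1), 149), -1))) = Add(220, Mul(-409, Pow(Add(Pow(Add(8, 2), -1), 149), -1))) = Add(220, Mul(-409, Pow(Add(Pow(10, -1), 149), -1))) = Add(220, Mul(-409, Pow(Add(Rational(1, 10), 149), -1))) = Add(220, Mul(-409, Pow(Rational(1491, 10), -1))) = Add(220, Mul(-409, Rational(10, 1491))) = Add(220, Rational(-4090, 1491)) = Rational(323930, 1491)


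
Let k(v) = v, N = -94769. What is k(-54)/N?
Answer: 54/94769 ≈ 0.00056981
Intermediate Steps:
k(-54)/N = -54/(-94769) = -54*(-1/94769) = 54/94769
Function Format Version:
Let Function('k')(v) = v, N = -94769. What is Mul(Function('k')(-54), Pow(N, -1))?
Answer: Rational(54, 94769) ≈ 0.00056981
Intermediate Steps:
Mul(Function('k')(-54), Pow(N, -1)) = Mul(-54, Pow(-94769, -1)) = Mul(-54, Rational(-1, 94769)) = Rational(54, 94769)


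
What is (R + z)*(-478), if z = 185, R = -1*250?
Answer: 31070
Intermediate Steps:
R = -250
(R + z)*(-478) = (-250 + 185)*(-478) = -65*(-478) = 31070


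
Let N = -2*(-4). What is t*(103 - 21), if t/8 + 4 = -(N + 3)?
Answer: -9840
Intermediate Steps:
N = 8
t = -120 (t = -32 + 8*(-(8 + 3)) = -32 + 8*(-1*11) = -32 + 8*(-11) = -32 - 88 = -120)
t*(103 - 21) = -120*(103 - 21) = -120*82 = -9840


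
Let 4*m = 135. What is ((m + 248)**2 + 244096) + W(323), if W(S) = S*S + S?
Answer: 6850097/16 ≈ 4.2813e+5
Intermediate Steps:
m = 135/4 (m = (1/4)*135 = 135/4 ≈ 33.750)
W(S) = S + S**2 (W(S) = S**2 + S = S + S**2)
((m + 248)**2 + 244096) + W(323) = ((135/4 + 248)**2 + 244096) + 323*(1 + 323) = ((1127/4)**2 + 244096) + 323*324 = (1270129/16 + 244096) + 104652 = 5175665/16 + 104652 = 6850097/16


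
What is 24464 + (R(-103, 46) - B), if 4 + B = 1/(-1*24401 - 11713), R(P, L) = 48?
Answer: 885370825/36114 ≈ 24516.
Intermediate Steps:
B = -144457/36114 (B = -4 + 1/(-1*24401 - 11713) = -4 + 1/(-24401 - 11713) = -4 + 1/(-36114) = -4 - 1/36114 = -144457/36114 ≈ -4.0000)
24464 + (R(-103, 46) - B) = 24464 + (48 - 1*(-144457/36114)) = 24464 + (48 + 144457/36114) = 24464 + 1877929/36114 = 885370825/36114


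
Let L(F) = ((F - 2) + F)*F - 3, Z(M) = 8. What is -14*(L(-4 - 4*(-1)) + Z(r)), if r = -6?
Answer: -70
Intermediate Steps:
L(F) = -3 + F*(-2 + 2*F) (L(F) = ((-2 + F) + F)*F - 3 = (-2 + 2*F)*F - 3 = F*(-2 + 2*F) - 3 = -3 + F*(-2 + 2*F))
-14*(L(-4 - 4*(-1)) + Z(r)) = -14*((-3 - 2*(-4 - 4*(-1)) + 2*(-4 - 4*(-1))**2) + 8) = -14*((-3 - 2*(-4 + 4) + 2*(-4 + 4)**2) + 8) = -14*((-3 - 2*0 + 2*0**2) + 8) = -14*((-3 + 0 + 2*0) + 8) = -14*((-3 + 0 + 0) + 8) = -14*(-3 + 8) = -14*5 = -70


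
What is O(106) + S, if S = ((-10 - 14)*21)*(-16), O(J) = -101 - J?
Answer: 7857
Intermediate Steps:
S = 8064 (S = -24*21*(-16) = -504*(-16) = 8064)
O(106) + S = (-101 - 1*106) + 8064 = (-101 - 106) + 8064 = -207 + 8064 = 7857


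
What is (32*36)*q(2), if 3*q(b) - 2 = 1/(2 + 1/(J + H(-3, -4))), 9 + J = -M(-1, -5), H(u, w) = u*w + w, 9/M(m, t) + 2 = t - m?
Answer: 864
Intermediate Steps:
M(m, t) = 9/(-2 + t - m) (M(m, t) = 9/(-2 + (t - m)) = 9/(-2 + t - m))
H(u, w) = w + u*w
J = -15/2 (J = -9 - 9/(-2 - 5 - 1*(-1)) = -9 - 9/(-2 - 5 + 1) = -9 - 9/(-6) = -9 - 9*(-1)/6 = -9 - 1*(-3/2) = -9 + 3/2 = -15/2 ≈ -7.5000)
q(b) = 3/4 (q(b) = 2/3 + 1/(3*(2 + 1/(-15/2 - 4*(1 - 3)))) = 2/3 + 1/(3*(2 + 1/(-15/2 - 4*(-2)))) = 2/3 + 1/(3*(2 + 1/(-15/2 + 8))) = 2/3 + 1/(3*(2 + 1/(1/2))) = 2/3 + 1/(3*(2 + 2)) = 2/3 + (1/3)/4 = 2/3 + (1/3)*(1/4) = 2/3 + 1/12 = 3/4)
(32*36)*q(2) = (32*36)*(3/4) = 1152*(3/4) = 864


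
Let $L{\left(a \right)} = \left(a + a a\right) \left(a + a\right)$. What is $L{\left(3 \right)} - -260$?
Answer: $332$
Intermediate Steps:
$L{\left(a \right)} = 2 a \left(a + a^{2}\right)$ ($L{\left(a \right)} = \left(a + a^{2}\right) 2 a = 2 a \left(a + a^{2}\right)$)
$L{\left(3 \right)} - -260 = 2 \cdot 3^{2} \left(1 + 3\right) - -260 = 2 \cdot 9 \cdot 4 + 260 = 72 + 260 = 332$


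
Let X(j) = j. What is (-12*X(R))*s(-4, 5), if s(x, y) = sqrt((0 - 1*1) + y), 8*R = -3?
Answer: 9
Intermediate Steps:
R = -3/8 (R = (1/8)*(-3) = -3/8 ≈ -0.37500)
s(x, y) = sqrt(-1 + y) (s(x, y) = sqrt((0 - 1) + y) = sqrt(-1 + y))
(-12*X(R))*s(-4, 5) = (-12*(-3/8))*sqrt(-1 + 5) = 9*sqrt(4)/2 = (9/2)*2 = 9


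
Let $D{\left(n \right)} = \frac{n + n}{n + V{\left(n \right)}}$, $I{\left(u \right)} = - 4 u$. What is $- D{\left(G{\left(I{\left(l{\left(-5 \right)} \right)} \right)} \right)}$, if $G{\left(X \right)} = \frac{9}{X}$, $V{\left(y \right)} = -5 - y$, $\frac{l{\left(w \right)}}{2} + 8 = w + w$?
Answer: $\frac{1}{40} \approx 0.025$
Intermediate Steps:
$l{\left(w \right)} = -16 + 4 w$ ($l{\left(w \right)} = -16 + 2 \left(w + w\right) = -16 + 2 \cdot 2 w = -16 + 4 w$)
$D{\left(n \right)} = - \frac{2 n}{5}$ ($D{\left(n \right)} = \frac{n + n}{n - \left(5 + n\right)} = \frac{2 n}{-5} = 2 n \left(- \frac{1}{5}\right) = - \frac{2 n}{5}$)
$- D{\left(G{\left(I{\left(l{\left(-5 \right)} \right)} \right)} \right)} = - \frac{\left(-2\right) \frac{9}{\left(-4\right) \left(-16 + 4 \left(-5\right)\right)}}{5} = - \frac{\left(-2\right) \frac{9}{\left(-4\right) \left(-16 - 20\right)}}{5} = - \frac{\left(-2\right) \frac{9}{\left(-4\right) \left(-36\right)}}{5} = - \frac{\left(-2\right) \frac{9}{144}}{5} = - \frac{\left(-2\right) 9 \cdot \frac{1}{144}}{5} = - \frac{-2}{5 \cdot 16} = \left(-1\right) \left(- \frac{1}{40}\right) = \frac{1}{40}$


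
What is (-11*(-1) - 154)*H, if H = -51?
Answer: 7293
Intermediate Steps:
(-11*(-1) - 154)*H = (-11*(-1) - 154)*(-51) = (11 - 154)*(-51) = -143*(-51) = 7293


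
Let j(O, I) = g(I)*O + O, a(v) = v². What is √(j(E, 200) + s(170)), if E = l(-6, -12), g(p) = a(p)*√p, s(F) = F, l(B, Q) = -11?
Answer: √(159 - 4400000*√2) ≈ 2494.5*I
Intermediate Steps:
g(p) = p^(5/2) (g(p) = p²*√p = p^(5/2))
E = -11
j(O, I) = O + O*I^(5/2) (j(O, I) = I^(5/2)*O + O = O*I^(5/2) + O = O + O*I^(5/2))
√(j(E, 200) + s(170)) = √(-11*(1 + 200^(5/2)) + 170) = √(-11*(1 + 400000*√2) + 170) = √((-11 - 4400000*√2) + 170) = √(159 - 4400000*√2)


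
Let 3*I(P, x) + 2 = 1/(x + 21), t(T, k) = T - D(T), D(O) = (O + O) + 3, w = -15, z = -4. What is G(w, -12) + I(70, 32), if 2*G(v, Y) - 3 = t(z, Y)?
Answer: 71/53 ≈ 1.3396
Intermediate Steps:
D(O) = 3 + 2*O (D(O) = 2*O + 3 = 3 + 2*O)
t(T, k) = -3 - T (t(T, k) = T - (3 + 2*T) = T + (-3 - 2*T) = -3 - T)
G(v, Y) = 2 (G(v, Y) = 3/2 + (-3 - 1*(-4))/2 = 3/2 + (-3 + 4)/2 = 3/2 + (½)*1 = 3/2 + ½ = 2)
I(P, x) = -⅔ + 1/(3*(21 + x)) (I(P, x) = -⅔ + 1/(3*(x + 21)) = -⅔ + 1/(3*(21 + x)))
G(w, -12) + I(70, 32) = 2 + (-41 - 2*32)/(3*(21 + 32)) = 2 + (⅓)*(-41 - 64)/53 = 2 + (⅓)*(1/53)*(-105) = 2 - 35/53 = 71/53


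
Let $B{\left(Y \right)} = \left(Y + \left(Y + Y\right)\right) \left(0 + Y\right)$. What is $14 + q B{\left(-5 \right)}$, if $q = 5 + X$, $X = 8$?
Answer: $989$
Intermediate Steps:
$B{\left(Y \right)} = 3 Y^{2}$ ($B{\left(Y \right)} = \left(Y + 2 Y\right) Y = 3 Y Y = 3 Y^{2}$)
$q = 13$ ($q = 5 + 8 = 13$)
$14 + q B{\left(-5 \right)} = 14 + 13 \cdot 3 \left(-5\right)^{2} = 14 + 13 \cdot 3 \cdot 25 = 14 + 13 \cdot 75 = 14 + 975 = 989$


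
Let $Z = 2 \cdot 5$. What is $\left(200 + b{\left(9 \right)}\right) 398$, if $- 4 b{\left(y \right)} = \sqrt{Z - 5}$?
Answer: $79600 - \frac{199 \sqrt{5}}{2} \approx 79378.0$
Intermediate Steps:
$Z = 10$
$b{\left(y \right)} = - \frac{\sqrt{5}}{4}$ ($b{\left(y \right)} = - \frac{\sqrt{10 - 5}}{4} = - \frac{\sqrt{5}}{4}$)
$\left(200 + b{\left(9 \right)}\right) 398 = \left(200 - \frac{\sqrt{5}}{4}\right) 398 = 79600 - \frac{199 \sqrt{5}}{2}$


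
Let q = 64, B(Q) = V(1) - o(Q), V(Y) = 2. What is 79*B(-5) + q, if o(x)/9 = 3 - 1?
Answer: -1200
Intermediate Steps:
o(x) = 18 (o(x) = 9*(3 - 1) = 9*2 = 18)
B(Q) = -16 (B(Q) = 2 - 1*18 = 2 - 18 = -16)
79*B(-5) + q = 79*(-16) + 64 = -1264 + 64 = -1200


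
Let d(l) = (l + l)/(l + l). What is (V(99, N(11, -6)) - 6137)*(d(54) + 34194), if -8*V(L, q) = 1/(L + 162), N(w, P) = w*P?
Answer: -438176679115/2088 ≈ -2.0985e+8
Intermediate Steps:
N(w, P) = P*w
d(l) = 1 (d(l) = (2*l)/((2*l)) = (2*l)*(1/(2*l)) = 1)
V(L, q) = -1/(8*(162 + L)) (V(L, q) = -1/(8*(L + 162)) = -1/(8*(162 + L)))
(V(99, N(11, -6)) - 6137)*(d(54) + 34194) = (-1/(1296 + 8*99) - 6137)*(1 + 34194) = (-1/(1296 + 792) - 6137)*34195 = (-1/2088 - 6137)*34195 = -12814057/2088*34195 = -438176679115/2088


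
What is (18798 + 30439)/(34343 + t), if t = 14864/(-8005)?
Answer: 394142185/274900851 ≈ 1.4338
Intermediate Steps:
t = -14864/8005 (t = 14864*(-1/8005) = -14864/8005 ≈ -1.8568)
(18798 + 30439)/(34343 + t) = (18798 + 30439)/(34343 - 14864/8005) = 49237/(274900851/8005) = 49237*(8005/274900851) = 394142185/274900851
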